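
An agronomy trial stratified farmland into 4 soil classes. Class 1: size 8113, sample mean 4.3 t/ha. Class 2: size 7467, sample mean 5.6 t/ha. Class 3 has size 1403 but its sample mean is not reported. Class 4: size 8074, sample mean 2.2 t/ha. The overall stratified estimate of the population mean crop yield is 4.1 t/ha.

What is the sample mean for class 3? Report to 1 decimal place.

N = 8113 + 7467 + 1403 + 8074 = 25057.
Overall total = μ·N = 4.1·25057 = 102733.7.
Subtract the known strata: 8113·4.3 + 7467·5.6 + 8074·2.2 = 94463.9.
Remaining total for class 3: 102733.7 − 94463.9 = 8269.8.
Divide by its size: 8269.8 / 1403 = 5.894... → 5.9.

5.9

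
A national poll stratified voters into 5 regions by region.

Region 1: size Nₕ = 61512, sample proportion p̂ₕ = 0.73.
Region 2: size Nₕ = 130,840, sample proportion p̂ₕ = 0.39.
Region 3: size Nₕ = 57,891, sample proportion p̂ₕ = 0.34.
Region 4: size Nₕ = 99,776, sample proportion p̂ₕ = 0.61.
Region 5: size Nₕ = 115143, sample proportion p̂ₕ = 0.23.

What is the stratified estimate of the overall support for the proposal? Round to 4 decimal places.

0.4363

Wₕ = Nₕ/N with N = 465162: 0.1322, 0.2813, 0.1245, 0.2145, 0.2475.
p̂_st = 0.1322·0.73 + 0.2813·0.39 + 0.1245·0.34 + 0.2145·0.61 + 0.2475·0.23 ≈ 0.436322... → 0.4363.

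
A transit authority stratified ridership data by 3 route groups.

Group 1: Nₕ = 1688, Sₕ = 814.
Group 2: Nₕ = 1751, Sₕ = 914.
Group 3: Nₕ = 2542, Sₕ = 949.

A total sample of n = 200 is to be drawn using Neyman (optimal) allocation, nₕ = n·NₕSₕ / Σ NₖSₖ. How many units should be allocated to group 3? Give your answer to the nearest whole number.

1: NₕSₕ = 1688·814 = 1374032
2: NₕSₕ = 1751·914 = 1600414
3: NₕSₕ = 2542·949 = 2412358
Σ NₕSₕ = 5386804.
n_3 = 200·2412358/5386804 = 89.565... → 90.

90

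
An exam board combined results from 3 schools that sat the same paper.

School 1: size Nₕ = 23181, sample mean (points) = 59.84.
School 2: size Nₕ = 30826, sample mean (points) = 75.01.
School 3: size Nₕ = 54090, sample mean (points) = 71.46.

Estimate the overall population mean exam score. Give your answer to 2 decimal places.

N = 108097; weights Wₕ = Nₕ/N = (0.2144, 0.2852, 0.5004).
x̄_st = Σ Wₕ·x̄ₕ = 0.2144·59.84 + 0.2852·75.01 + 0.5004·71.46 ≈ 69.9805...
→ 69.98.

69.98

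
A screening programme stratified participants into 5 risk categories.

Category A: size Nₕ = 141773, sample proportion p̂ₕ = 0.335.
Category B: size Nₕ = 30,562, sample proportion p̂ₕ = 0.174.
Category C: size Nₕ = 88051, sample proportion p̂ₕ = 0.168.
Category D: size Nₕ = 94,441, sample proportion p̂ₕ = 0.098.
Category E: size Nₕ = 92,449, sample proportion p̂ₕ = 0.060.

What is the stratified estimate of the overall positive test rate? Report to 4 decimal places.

0.1842

N = 141773 + 30562 + 88051 + 94441 + 92449 = 447276.
Overall proportion = Σ (Nₕ/N)·p̂ₕ.
Σ Nₕp̂ₕ = 47493.955 + 5317.788 + 14792.568 + 9255.218 + 5546.94 = 82406.469.
82406.469 / 447276 = 0.184241... → 0.1842.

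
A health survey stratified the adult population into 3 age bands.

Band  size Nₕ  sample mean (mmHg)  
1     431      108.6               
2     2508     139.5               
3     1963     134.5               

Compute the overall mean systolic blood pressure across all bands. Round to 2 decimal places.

134.78

N = 4902; weights Wₕ = Nₕ/N = (0.0879, 0.5116, 0.4004).
x̄_st = Σ Wₕ·x̄ₕ = 0.0879·108.6 + 0.5116·139.5 + 0.4004·134.5 ≈ 134.7809...
→ 134.78.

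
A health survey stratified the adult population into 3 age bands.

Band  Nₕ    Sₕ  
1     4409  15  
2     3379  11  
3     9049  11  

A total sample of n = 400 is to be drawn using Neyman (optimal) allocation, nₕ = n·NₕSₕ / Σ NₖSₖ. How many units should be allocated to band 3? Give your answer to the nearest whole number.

1: NₕSₕ = 4409·15 = 66135
2: NₕSₕ = 3379·11 = 37169
3: NₕSₕ = 9049·11 = 99539
Σ NₕSₕ = 202843.
n_3 = 400·99539/202843 = 196.288... → 196.

196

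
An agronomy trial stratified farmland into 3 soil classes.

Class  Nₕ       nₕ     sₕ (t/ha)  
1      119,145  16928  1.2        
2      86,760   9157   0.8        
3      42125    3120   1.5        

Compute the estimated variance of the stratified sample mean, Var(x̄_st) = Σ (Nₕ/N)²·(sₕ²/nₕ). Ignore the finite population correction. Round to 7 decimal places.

N = 248030. Term for each stratum: Wₕ²sₕ²/nₕ.
Var(x̄_st) = 0.0000196291 + 0.0000085518 + 0.0000208017 = 0.0000489826 → 0.0000490.

0.0000490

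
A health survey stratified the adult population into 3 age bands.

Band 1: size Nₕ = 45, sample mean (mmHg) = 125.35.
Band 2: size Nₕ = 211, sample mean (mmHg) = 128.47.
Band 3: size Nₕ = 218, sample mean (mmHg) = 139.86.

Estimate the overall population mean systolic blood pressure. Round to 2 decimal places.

133.41

N = 45 + 211 + 218 = 474.
The stratified mean weights each stratum mean by its population share Nₕ/N.
Σ Nₕx̄ₕ = 45·125.35 + 211·128.47 + 218·139.86 = 5640.75 + 27107.17 + 30489.48 = 63237.4.
Divide by N: 63237.4 / 474 = 133.4122... → 133.41.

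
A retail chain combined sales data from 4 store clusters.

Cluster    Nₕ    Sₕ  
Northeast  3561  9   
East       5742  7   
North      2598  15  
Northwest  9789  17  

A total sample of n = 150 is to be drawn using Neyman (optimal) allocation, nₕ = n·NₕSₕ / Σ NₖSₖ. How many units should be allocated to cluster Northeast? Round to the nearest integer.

17

Northeast: NₕSₕ = 3561·9 = 32049
East: NₕSₕ = 5742·7 = 40194
North: NₕSₕ = 2598·15 = 38970
Northwest: NₕSₕ = 9789·17 = 166413
Σ NₕSₕ = 277626.
n_Northeast = 150·32049/277626 = 17.316... → 17.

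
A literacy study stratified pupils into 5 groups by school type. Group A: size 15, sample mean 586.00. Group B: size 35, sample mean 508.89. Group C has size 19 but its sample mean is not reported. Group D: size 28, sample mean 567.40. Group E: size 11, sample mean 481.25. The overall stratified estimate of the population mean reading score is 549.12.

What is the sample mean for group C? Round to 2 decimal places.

N = 15 + 35 + 19 + 28 + 11 = 108.
Overall total = μ·N = 549.12·108 = 59304.96.
Subtract the known strata: 15·586.00 + 35·508.89 + 28·567.40 + 11·481.25 = 47782.1.
Remaining total for group C: 59304.96 − 47782.1 = 11522.86.
Divide by its size: 11522.86 / 19 = 606.4663... → 606.47.

606.47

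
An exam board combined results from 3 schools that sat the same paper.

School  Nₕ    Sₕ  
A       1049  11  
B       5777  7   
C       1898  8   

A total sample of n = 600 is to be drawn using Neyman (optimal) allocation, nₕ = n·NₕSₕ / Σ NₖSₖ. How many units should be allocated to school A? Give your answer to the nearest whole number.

103

Σ NₕSₕ = 1049·11 + 5777·7 + 1898·8 = 67162.
Share for A: 11539/67162 = 0.17181.
n_A = 600 × 0.17181 = 103.085... → 103.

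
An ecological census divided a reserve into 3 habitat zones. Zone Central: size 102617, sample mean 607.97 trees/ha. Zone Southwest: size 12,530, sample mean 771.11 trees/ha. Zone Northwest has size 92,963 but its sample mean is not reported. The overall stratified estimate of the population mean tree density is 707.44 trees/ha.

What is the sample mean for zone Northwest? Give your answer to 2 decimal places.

N = 102617 + 12530 + 92963 = 208110.
Overall total = μ·N = 707.44·208110 = 147225338.4.
Subtract the known strata: 102617·607.97 + 12530·771.11 = 72050065.79.
Remaining total for zone Northwest: 147225338.4 − 72050065.79 = 75175272.61.
Divide by its size: 75175272.61 / 92963 = 808.6580... → 808.66.

808.66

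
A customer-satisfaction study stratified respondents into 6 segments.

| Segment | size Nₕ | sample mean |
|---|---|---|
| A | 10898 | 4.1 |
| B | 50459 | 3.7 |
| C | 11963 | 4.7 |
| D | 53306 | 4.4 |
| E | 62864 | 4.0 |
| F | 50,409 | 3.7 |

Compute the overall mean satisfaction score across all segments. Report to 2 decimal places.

N = 10898 + 50459 + 11963 + 53306 + 62864 + 50409 = 239899.
Weight each subgroup mean by Nₕ/N and sum.
Σ Nₕx̄ₕ = 10898·4.1 + 50459·3.7 + 11963·4.7 + 53306·4.4 + 62864·4.0 + 50409·3.7 = 44681.8 + 186698.3 + 56226.1 + 234546.4 + 251456 + 186513.3 = 960121.9.
Divide by N: 960121.9 / 239899 = 4.0022... → 4.00.

4.00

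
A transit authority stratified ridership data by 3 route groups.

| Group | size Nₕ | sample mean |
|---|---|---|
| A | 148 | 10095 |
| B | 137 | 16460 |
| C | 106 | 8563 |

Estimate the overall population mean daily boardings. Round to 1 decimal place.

x̄_st = (Σ Nₕx̄ₕ) / (Σ Nₕ) = (148·10095 + 137·16460 + 106·8563) / 391
= 4656758 / 391 = 11909.867... → 11909.9.

11909.9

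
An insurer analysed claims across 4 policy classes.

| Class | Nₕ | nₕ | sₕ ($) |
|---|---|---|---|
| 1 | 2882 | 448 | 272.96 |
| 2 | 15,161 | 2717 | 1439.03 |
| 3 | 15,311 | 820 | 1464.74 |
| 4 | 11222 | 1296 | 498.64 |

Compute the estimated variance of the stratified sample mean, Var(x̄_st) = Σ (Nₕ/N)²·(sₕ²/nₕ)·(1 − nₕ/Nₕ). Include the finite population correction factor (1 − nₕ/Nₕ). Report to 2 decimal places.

N = 44576. Term for each stratum: Wₕ²sₕ²/nₕ·(1−nₕ/Nₕ).
Var(x̄_st) = 0.58713 + 72.36619 + 292.15072 + 10.75503 = 375.85906 → 375.86.

375.86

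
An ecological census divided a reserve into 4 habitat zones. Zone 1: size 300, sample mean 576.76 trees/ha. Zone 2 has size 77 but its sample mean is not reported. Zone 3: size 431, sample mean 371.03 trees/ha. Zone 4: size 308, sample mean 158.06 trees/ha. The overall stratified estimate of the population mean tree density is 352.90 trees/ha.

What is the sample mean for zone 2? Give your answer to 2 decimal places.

158.60

N = 300 + 77 + 431 + 308 = 1116.
Overall total = μ·N = 352.90·1116 = 393836.4.
Subtract the known strata: 300·576.76 + 431·371.03 + 308·158.06 = 381624.41.
Remaining total for zone 2: 393836.4 − 381624.41 = 12211.99.
Divide by its size: 12211.99 / 77 = 158.5973... → 158.60.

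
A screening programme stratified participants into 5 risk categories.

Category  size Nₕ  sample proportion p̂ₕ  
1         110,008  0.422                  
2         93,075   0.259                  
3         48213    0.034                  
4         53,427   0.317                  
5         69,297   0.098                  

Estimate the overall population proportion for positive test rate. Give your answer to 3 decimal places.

N = 110008 + 93075 + 48213 + 53427 + 69297 = 374020.
Overall proportion = Σ (Nₕ/N)·p̂ₕ.
Σ Nₕp̂ₕ = 46423.376 + 24106.425 + 1639.242 + 16936.359 + 6791.106 = 95896.508.
95896.508 / 374020 = 0.25639... → 0.256.

0.256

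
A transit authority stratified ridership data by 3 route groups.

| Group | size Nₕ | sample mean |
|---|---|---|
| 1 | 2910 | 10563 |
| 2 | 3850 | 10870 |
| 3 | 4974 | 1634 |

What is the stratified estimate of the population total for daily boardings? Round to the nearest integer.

Estimate total by summing Nₕ·x̄ₕ over strata.
2910·10563 + 3850·10870 + 4974·1634 = 30738330 + 41849500 + 8127516 = 80715346.

80715346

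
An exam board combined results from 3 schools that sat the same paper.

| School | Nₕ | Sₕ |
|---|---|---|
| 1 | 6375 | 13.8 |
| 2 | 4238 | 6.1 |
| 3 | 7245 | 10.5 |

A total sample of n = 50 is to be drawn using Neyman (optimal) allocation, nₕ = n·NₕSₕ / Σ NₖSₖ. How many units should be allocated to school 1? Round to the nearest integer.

23

1: NₕSₕ = 6375·13.8 = 87975
2: NₕSₕ = 4238·6.1 = 25851.8
3: NₕSₕ = 7245·10.5 = 76072.5
Σ NₕSₕ = 189899.3.
n_1 = 50·87975/189899.3 = 23.164... → 23.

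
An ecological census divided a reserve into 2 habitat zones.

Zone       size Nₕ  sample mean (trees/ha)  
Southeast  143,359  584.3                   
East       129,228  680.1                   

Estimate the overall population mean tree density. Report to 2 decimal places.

629.72

x̄_st = (Σ Nₕx̄ₕ) / (Σ Nₕ) = (143359·584.3 + 129228·680.1) / 272587
= 171652626.5 / 272587 = 629.7168... → 629.72.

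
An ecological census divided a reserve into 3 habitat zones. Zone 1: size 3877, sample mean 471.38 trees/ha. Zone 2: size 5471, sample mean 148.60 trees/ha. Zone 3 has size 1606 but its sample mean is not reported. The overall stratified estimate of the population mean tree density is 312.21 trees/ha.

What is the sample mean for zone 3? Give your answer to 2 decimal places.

485.32

N = 3877 + 5471 + 1606 = 10954.
Overall total = μ·N = 312.21·10954 = 3419948.34.
Subtract the known strata: 3877·471.38 + 5471·148.60 = 2640530.86.
Remaining total for zone 3: 3419948.34 − 2640530.86 = 779417.48.
Divide by its size: 779417.48 / 1606 = 485.3160... → 485.32.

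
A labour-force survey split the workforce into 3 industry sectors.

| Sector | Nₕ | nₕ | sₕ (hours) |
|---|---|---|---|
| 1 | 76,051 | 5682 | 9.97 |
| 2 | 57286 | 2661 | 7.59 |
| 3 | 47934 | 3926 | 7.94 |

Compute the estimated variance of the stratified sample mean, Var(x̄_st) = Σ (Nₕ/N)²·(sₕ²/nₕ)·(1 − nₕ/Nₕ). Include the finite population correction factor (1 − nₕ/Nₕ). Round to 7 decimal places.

0.0059417

N = 181271; Wₕ = Nₕ/N.
sector 1: (76051/181271)²·9.97²/5682·(1 − 5682/76051) = 0.0028491724
sector 2: (57286/181271)²·7.59²/2661·(1 − 2661/57286) = 0.0020616834
sector 3: (47934/181271)²·7.94²/3926·(1 − 3926/47934) = 0.0010308829
Sum = 0.0059417387 → 0.0059417.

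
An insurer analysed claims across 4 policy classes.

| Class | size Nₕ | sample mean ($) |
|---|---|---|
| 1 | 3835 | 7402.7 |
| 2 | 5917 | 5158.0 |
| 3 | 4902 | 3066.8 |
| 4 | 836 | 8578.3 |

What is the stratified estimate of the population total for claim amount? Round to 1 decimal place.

Population total = Σ Nₕ·x̄ₕ (each stratum's size times its mean).
3835·7402.7 + 5917·5158.0 + 4902·3066.8 + 836·8578.3 = 28389354.5 + 30519886 + 15033453.6 + 7171458.8 = 81114152.9.

81114152.9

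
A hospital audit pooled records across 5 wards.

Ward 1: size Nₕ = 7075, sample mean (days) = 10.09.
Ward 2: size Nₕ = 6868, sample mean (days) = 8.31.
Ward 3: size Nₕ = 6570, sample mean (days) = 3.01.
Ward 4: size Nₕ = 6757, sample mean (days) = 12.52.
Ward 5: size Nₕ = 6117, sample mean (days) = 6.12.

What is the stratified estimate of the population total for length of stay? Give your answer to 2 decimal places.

1: 7075·10.09 = 71386.75
2: 6868·8.31 = 57073.08
3: 6570·3.01 = 19775.7
4: 6757·12.52 = 84597.64
5: 6117·6.12 = 37436.04
τ̂ = Σ Nₕx̄ₕ = 270269.21.

270269.21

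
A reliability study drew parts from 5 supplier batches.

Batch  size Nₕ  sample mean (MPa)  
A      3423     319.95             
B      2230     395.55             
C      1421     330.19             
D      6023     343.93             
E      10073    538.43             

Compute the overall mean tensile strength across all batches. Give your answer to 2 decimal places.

x̄_st = (Σ Nₕx̄ₕ) / (Σ Nₕ) = (3423·319.95 + 2230·395.55 + 1421·330.19 + 6023·343.93 + 10073·538.43) / 23170
= 9941561.12 / 23170 = 429.0704... → 429.07.

429.07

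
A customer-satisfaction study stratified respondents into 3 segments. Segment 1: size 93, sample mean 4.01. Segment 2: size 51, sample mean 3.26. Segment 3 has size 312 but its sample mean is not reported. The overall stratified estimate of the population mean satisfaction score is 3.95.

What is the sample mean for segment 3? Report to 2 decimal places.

Σ Nₕx̄ₕ = N·μ, so 312·x̄_3 = 456·3.95 − (93·4.01 + 51·3.26).
= 1801.2 − 539.19 = 1262.01.
x̄_3 = 1262.01 / 312 = 4.0449... → 4.04.

4.04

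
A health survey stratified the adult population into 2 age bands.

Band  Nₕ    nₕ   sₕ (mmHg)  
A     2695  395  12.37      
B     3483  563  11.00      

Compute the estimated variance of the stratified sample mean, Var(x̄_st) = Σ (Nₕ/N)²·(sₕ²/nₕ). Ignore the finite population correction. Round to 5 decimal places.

N = 6178. Term for each stratum: Wₕ²sₕ²/nₕ.
Var(x̄_st) = 0.07371639 + 0.06831060 = 0.14202699 → 0.14203.

0.14203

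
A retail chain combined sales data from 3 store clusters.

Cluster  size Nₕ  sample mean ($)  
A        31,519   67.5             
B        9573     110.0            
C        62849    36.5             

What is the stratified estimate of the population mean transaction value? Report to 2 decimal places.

x̄_st = (Σ Nₕx̄ₕ) / (Σ Nₕ) = (31519·67.5 + 9573·110.0 + 62849·36.5) / 103941
= 5474551 / 103941 = 52.6698... → 52.67.

52.67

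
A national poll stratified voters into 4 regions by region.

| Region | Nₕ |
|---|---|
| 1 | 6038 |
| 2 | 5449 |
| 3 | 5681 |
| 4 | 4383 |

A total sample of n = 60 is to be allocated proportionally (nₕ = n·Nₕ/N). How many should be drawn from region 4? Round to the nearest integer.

Share of region 4 = 4383/21551 = 0.20338.
Allocate 60 × 0.20338 = 12.203... → 12.

12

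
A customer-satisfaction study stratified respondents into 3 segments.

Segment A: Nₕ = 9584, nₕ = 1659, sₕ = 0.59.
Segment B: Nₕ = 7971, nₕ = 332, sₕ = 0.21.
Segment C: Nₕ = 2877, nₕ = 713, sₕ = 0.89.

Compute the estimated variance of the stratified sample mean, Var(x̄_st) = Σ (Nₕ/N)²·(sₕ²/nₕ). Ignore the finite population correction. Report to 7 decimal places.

0.0000884

N = 20432. Term for each stratum: Wₕ²sₕ²/nₕ.
Var(x̄_st) = 0.0000461668 + 0.0000202164 + 0.0000220266 = 0.0000884098 → 0.0000884.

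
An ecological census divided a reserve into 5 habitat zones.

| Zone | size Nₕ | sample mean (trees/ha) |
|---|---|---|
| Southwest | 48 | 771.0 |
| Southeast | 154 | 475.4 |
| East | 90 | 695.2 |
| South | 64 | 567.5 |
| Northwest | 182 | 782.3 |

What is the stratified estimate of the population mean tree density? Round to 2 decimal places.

653.32

x̄_st = (Σ Nₕx̄ₕ) / (Σ Nₕ) = (48·771.0 + 154·475.4 + 90·695.2 + 64·567.5 + 182·782.3) / 538
= 351486.2 / 538 = 653.3201... → 653.32.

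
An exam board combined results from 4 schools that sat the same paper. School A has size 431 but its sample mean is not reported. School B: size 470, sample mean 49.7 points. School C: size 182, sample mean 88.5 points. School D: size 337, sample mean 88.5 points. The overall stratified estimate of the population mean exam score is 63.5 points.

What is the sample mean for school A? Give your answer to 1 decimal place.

48.4

Σ Nₕx̄ₕ = N·μ, so 431·x̄_A = 1420·63.5 − (470·49.7 + 182·88.5 + 337·88.5).
= 90170 − 69290.5 = 20879.5.
x̄_A = 20879.5 / 431 = 48.444... → 48.4.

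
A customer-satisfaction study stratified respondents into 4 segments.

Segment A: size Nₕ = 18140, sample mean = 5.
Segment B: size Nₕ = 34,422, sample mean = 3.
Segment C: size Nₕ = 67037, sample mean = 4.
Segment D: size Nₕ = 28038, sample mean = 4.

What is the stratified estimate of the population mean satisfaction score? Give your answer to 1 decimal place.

3.9

N = 18140 + 34422 + 67037 + 28038 = 147637.
The stratified mean weights each stratum mean by its population share Nₕ/N.
Σ Nₕx̄ₕ = 18140·5 + 34422·3 + 67037·4 + 28038·4 = 90700 + 103266 + 268148 + 112152 = 574266.
Divide by N: 574266 / 147637 = 3.890... → 3.9.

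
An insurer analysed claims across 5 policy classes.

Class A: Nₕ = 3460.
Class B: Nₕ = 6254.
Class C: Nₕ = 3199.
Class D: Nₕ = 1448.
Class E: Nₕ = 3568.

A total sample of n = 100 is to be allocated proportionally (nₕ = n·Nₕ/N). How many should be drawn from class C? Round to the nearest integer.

Share of class C = 3199/17929 = 0.17843.
Allocate 100 × 0.17843 = 17.843... → 18.

18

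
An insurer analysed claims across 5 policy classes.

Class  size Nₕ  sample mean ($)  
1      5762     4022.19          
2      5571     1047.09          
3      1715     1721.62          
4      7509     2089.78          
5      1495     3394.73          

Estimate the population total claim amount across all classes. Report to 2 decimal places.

1: 5762·4022.19 = 23175858.78
2: 5571·1047.09 = 5833338.39
3: 1715·1721.62 = 2952578.3
4: 7509·2089.78 = 15692158.02
5: 1495·3394.73 = 5075121.35
τ̂ = Σ Nₕx̄ₕ = 52729054.84.

52729054.84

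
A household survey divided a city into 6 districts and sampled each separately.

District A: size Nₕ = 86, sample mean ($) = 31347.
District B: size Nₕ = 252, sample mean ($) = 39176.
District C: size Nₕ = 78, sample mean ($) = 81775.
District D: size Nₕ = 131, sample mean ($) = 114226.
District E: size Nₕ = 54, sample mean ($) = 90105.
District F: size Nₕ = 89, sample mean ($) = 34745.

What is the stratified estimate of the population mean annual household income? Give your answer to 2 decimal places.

60678.59

N = 690; weights Wₕ = Nₕ/N = (0.1246, 0.3652, 0.1130, 0.1899, 0.0783, 0.1290).
x̄_st = Σ Wₕ·x̄ₕ = 0.1246·31347 + 0.3652·39176 + 0.1130·81775 + 0.1899·114226 + 0.0783·90105 + 0.1290·34745 ≈ 60678.5870...
→ 60678.59.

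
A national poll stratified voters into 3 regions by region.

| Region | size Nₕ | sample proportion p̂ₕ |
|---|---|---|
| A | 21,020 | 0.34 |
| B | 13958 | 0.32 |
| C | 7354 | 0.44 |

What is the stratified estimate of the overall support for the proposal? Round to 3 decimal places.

Wₕ = Nₕ/N with N = 42332: 0.4966, 0.3297, 0.1737.
p̂_st = 0.4966·0.34 + 0.3297·0.32 + 0.1737·0.44 ≈ 0.35078... → 0.351.

0.351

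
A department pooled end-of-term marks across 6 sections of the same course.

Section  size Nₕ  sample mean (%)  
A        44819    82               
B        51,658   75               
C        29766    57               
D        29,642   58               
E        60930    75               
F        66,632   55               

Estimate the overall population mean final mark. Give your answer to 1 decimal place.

67.7

x̄_st = (Σ Nₕx̄ₕ) / (Σ Nₕ) = (44819·82 + 51658·75 + 29766·57 + 29642·58 + 60930·75 + 66632·55) / 283447
= 19199916 / 283447 = 67.737... → 67.7.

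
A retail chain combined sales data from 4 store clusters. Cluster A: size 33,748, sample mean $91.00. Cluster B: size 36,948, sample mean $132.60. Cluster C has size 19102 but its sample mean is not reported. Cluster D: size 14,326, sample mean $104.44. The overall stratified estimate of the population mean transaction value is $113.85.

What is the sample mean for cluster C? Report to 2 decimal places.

125.01

Σ Nₕx̄ₕ = N·μ, so 19102·x̄_C = 104124·113.85 − (33748·91.00 + 36948·132.60 + 14326·104.44).
= 11854517.4 − 9466580.24 = 2387937.16.
x̄_C = 2387937.16 / 19102 = 125.0098... → 125.01.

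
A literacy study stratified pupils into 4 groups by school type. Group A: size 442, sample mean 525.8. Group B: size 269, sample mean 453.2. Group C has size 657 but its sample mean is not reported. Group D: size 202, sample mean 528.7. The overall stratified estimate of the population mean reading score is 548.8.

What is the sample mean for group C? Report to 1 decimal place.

609.6

N = 442 + 269 + 657 + 202 = 1570.
Overall total = μ·N = 548.8·1570 = 861616.
Subtract the known strata: 442·525.8 + 269·453.2 + 202·528.7 = 461111.8.
Remaining total for group C: 861616 − 461111.8 = 400504.2.
Divide by its size: 400504.2 / 657 = 609.595... → 609.6.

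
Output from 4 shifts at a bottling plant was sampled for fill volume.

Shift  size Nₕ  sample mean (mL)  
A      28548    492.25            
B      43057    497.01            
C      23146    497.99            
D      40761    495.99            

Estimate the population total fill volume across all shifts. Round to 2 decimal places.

Population total = Σ Nₕ·x̄ₕ (each stratum's size times its mean).
28548·492.25 + 43057·497.01 + 23146·497.99 + 40761·495.99 = 14052753 + 21399759.57 + 11526476.54 + 20217048.39 = 67196037.50.

67196037.50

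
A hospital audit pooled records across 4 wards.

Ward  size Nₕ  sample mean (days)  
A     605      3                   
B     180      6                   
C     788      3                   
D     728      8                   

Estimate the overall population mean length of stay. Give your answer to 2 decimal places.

N = 605 + 180 + 788 + 728 = 2301.
The stratified mean weights each stratum mean by its population share Nₕ/N.
Σ Nₕx̄ₕ = 605·3 + 180·6 + 788·3 + 728·8 = 1815 + 1080 + 2364 + 5824 = 11083.
Divide by N: 11083 / 2301 = 4.8166... → 4.82.

4.82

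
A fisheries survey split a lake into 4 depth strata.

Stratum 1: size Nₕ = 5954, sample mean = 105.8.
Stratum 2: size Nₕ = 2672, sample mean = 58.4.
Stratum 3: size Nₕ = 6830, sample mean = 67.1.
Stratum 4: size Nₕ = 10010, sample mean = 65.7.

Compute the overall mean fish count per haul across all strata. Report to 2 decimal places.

74.68

N = 25466; weights Wₕ = Nₕ/N = (0.2338, 0.1049, 0.2682, 0.3931).
x̄_st = Σ Wₕ·x̄ₕ = 0.2338·105.8 + 0.1049·58.4 + 0.2682·67.1 + 0.3931·65.7 ≈ 74.6850...
→ 74.68.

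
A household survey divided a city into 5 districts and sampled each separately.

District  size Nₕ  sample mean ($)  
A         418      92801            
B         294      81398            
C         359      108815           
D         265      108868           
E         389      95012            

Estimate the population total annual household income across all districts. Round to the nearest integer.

A: 418·92801 = 38790818
B: 294·81398 = 23931012
C: 359·108815 = 39064585
D: 265·108868 = 28850020
E: 389·95012 = 36959668
τ̂ = Σ Nₕx̄ₕ = 167596103.

167596103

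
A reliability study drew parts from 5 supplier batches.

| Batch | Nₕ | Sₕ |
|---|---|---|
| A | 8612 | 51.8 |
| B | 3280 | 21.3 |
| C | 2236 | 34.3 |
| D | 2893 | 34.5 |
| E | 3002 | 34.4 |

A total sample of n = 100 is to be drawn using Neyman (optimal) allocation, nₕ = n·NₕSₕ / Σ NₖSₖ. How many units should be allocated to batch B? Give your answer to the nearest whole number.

9

Σ NₕSₕ = 8612·51.8 + 3280·21.3 + 2236·34.3 + 2893·34.5 + 3002·34.4 = 795737.7.
Share for B: 69864/795737.7 = 0.08780.
n_B = 100 × 0.08780 = 8.780... → 9.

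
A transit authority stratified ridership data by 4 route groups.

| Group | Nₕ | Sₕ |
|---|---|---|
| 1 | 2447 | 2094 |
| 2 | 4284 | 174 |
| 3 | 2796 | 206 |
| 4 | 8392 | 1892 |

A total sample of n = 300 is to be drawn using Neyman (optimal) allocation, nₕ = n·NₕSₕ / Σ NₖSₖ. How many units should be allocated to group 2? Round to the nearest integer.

10

1: NₕSₕ = 2447·2094 = 5124018
2: NₕSₕ = 4284·174 = 745416
3: NₕSₕ = 2796·206 = 575976
4: NₕSₕ = 8392·1892 = 15877664
Σ NₕSₕ = 22323074.
n_2 = 300·745416/22323074 = 10.018... → 10.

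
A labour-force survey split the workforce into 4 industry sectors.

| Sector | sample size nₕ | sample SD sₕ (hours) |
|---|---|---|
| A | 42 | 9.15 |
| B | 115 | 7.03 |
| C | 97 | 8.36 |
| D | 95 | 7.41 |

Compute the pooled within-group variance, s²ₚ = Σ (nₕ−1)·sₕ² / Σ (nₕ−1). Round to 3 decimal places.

A: (42−1)·9.15² = 41·83.7225 = 3432.6225
B: (115−1)·7.03² = 114·49.4209 = 5633.9826
C: (97−1)·8.36² = 96·69.8896 = 6709.4016
D: (95−1)·7.41² = 94·54.9081 = 5161.3614
Numerator = 20937.3681; denominator = Σ(nₕ−1) = 345.
s²ₚ = 20937.3681/345 = 60.68802... → 60.688.

60.688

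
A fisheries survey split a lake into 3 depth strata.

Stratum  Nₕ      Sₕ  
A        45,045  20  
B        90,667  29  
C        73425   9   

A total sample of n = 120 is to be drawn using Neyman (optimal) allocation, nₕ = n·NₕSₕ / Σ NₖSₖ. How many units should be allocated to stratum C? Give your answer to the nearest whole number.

19

A: NₕSₕ = 45045·20 = 900900
B: NₕSₕ = 90667·29 = 2629343
C: NₕSₕ = 73425·9 = 660825
Σ NₕSₕ = 4191068.
n_C = 120·660825/4191068 = 18.921... → 19.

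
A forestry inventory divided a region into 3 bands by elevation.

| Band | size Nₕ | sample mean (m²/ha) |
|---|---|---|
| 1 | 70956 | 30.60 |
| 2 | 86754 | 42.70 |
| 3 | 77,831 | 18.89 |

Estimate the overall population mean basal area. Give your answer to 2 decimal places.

N = 235541; weights Wₕ = Nₕ/N = (0.3012, 0.3683, 0.3304).
x̄_st = Σ Wₕ·x̄ₕ = 0.3012·30.60 + 0.3683·42.70 + 0.3304·18.89 ≈ 31.1873...
→ 31.19.

31.19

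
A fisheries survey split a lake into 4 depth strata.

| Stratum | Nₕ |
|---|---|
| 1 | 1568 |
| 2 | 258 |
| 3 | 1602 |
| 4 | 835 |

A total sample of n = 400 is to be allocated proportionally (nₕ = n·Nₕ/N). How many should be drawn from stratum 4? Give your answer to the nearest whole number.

Share of stratum 4 = 835/4263 = 0.19587.
Allocate 400 × 0.19587 = 78.349... → 78.

78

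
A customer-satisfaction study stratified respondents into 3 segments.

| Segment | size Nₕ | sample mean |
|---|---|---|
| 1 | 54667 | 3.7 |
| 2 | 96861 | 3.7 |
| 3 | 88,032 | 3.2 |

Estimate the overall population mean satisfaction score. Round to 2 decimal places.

3.52

N = 239560; weights Wₕ = Nₕ/N = (0.2282, 0.4043, 0.3675).
x̄_st = Σ Wₕ·x̄ₕ = 0.2282·3.7 + 0.4043·3.7 + 0.3675·3.2 ≈ 3.5163...
→ 3.52.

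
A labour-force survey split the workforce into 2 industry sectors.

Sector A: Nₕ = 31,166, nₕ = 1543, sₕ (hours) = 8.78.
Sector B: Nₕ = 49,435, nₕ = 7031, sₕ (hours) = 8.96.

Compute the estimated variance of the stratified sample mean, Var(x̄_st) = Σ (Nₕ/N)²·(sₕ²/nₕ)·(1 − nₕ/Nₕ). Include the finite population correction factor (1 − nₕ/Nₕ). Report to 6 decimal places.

N = 80601; Wₕ = Nₕ/N.
sector A: (31166/80601)²·8.78²/1543·(1 − 1543/31166) = 0.007099902
sector B: (49435/80601)²·8.96²/7031·(1 − 7031/49435) = 0.003684338
Sum = 0.010784240 → 0.010784.

0.010784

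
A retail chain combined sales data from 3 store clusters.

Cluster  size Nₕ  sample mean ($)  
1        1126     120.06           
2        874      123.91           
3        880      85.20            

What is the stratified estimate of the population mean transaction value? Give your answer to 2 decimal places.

N = 2880; weights Wₕ = Nₕ/N = (0.3910, 0.3035, 0.3056).
x̄_st = Σ Wₕ·x̄ₕ = 0.3910·120.06 + 0.3035·123.91 + 0.3056·85.20 ≈ 110.5767...
→ 110.58.

110.58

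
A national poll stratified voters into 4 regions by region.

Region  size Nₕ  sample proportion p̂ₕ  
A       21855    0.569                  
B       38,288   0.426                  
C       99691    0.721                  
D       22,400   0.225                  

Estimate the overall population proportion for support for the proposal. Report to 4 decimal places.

Wₕ = Nₕ/N with N = 182234: 0.1199, 0.2101, 0.5470, 0.1229.
p̂_st = 0.1199·0.569 + 0.2101·0.426 + 0.5470·0.721 + 0.1229·0.225 ≈ 0.579823... → 0.5798.

0.5798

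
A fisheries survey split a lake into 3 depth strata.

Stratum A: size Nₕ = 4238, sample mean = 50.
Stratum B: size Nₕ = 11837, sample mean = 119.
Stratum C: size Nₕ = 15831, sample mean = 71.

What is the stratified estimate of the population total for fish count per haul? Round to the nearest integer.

A: 4238·50 = 211900
B: 11837·119 = 1408603
C: 15831·71 = 1124001
τ̂ = Σ Nₕx̄ₕ = 2744504.

2744504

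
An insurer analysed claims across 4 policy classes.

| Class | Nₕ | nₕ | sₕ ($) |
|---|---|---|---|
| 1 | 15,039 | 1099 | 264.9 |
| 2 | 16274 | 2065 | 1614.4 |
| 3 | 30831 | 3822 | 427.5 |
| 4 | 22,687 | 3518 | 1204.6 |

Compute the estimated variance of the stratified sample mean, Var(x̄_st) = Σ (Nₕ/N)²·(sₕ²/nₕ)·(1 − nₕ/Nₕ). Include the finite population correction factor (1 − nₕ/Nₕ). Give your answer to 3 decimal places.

N = 84831. Term for each stratum: Wₕ²sₕ²/nₕ·(1−nₕ/Nₕ).
Var(x̄_st) = 1.860111 + 40.555606 + 5.533100 + 24.926267 = 72.875083 → 72.875.

72.875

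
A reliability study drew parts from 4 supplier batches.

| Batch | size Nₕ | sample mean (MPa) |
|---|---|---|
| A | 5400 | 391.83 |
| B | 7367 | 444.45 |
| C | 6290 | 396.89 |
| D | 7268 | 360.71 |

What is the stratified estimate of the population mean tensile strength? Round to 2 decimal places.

399.17

N = 5400 + 7367 + 6290 + 7268 = 26325.
Weight each subgroup mean by Nₕ/N and sum.
Σ Nₕx̄ₕ = 5400·391.83 + 7367·444.45 + 6290·396.89 + 7268·360.71 = 2115882 + 3274263.15 + 2496438.1 + 2621640.28 = 10508223.53.
Divide by N: 10508223.53 / 26325 = 399.1728... → 399.17.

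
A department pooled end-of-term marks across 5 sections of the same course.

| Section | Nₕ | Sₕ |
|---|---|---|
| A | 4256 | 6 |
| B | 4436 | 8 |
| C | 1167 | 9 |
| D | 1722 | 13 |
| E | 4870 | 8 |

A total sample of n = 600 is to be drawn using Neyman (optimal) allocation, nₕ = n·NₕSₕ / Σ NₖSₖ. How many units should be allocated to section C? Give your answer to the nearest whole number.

47

Σ NₕSₕ = 4256·6 + 4436·8 + 1167·9 + 1722·13 + 4870·8 = 132873.
Share for C: 10503/132873 = 0.07905.
n_C = 600 × 0.07905 = 47.427... → 47.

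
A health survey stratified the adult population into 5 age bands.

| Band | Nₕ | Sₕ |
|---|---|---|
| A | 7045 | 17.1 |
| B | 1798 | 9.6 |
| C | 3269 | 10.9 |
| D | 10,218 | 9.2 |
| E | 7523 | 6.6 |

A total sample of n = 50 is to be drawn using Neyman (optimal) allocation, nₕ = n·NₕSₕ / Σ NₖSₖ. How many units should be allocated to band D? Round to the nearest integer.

A: NₕSₕ = 7045·17.1 = 120469.5
B: NₕSₕ = 1798·9.6 = 17260.8
C: NₕSₕ = 3269·10.9 = 35632.1
D: NₕSₕ = 10218·9.2 = 94005.6
E: NₕSₕ = 7523·6.6 = 49651.8
Σ NₕSₕ = 317019.8.
n_D = 50·94005.6/317019.8 = 14.826... → 15.

15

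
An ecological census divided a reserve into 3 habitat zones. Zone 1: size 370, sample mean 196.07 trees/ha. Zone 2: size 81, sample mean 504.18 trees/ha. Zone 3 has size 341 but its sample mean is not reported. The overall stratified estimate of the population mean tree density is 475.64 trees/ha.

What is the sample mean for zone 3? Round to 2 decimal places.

Σ Nₕx̄ₕ = N·μ, so 341·x̄_3 = 792·475.64 − (370·196.07 + 81·504.18).
= 376706.88 − 113384.48 = 263322.4.
x̄_3 = 263322.4 / 341 = 772.2065... → 772.21.

772.21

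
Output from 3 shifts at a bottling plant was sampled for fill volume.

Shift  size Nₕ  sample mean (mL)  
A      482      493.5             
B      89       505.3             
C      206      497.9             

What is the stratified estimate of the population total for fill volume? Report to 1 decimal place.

385406.1

Population total = Σ Nₕ·x̄ₕ (each stratum's size times its mean).
482·493.5 + 89·505.3 + 206·497.9 = 237867 + 44971.7 + 102567.4 = 385406.1.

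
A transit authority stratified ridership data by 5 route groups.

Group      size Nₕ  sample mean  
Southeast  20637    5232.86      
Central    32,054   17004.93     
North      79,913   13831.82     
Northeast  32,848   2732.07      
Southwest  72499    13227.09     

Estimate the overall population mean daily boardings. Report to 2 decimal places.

11796.98

x̄_st = (Σ Nₕx̄ₕ) / (Σ Nₕ) = (20637·5232.86 + 32054·17004.93 + 79913·13831.82 + 32848·2732.07 + 72499·13227.09) / 237951
= 2807102622.97 / 237951 = 11796.9776... → 11796.98.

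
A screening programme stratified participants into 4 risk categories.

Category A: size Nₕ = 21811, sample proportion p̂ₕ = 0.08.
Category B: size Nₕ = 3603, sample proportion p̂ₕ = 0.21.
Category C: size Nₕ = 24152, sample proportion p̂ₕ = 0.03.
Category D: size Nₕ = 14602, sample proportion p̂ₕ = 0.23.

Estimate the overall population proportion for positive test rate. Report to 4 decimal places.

0.1026

Wₕ = Nₕ/N with N = 64168: 0.3399, 0.0561, 0.3764, 0.2276.
p̂_st = 0.3399·0.08 + 0.0561·0.21 + 0.3764·0.03 + 0.2276·0.23 ≈ 0.102614... → 0.1026.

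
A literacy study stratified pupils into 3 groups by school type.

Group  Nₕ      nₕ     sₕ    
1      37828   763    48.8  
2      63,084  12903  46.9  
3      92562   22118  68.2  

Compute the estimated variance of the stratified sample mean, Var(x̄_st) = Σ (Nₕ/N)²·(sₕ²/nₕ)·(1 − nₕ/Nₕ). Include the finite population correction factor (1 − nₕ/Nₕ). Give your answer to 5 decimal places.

0.16796

N = 193474; Wₕ = Nₕ/N.
group 1: (37828/193474)²·48.8²/763·(1 − 763/37828) = 0.11690882
group 2: (63084/193474)²·46.9²/12903·(1 − 12903/63084) = 0.01441678
group 3: (92562/193474)²·68.2²/22118·(1 − 22118/92562) = 0.03663148
Sum = 0.16795707 → 0.16796.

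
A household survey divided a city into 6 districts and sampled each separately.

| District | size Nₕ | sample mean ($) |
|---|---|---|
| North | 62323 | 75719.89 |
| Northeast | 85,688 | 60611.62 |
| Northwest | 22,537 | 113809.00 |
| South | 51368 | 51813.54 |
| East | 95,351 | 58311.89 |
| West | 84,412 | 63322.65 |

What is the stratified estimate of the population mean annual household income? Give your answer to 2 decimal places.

N = 62323 + 85688 + 22537 + 51368 + 95351 + 84412 = 401679.
Weight each subgroup mean by Nₕ/N and sum.
Σ Nₕx̄ₕ = 62323·75719.89 + 85688·60611.62 + 22537·113809.00 + 51368·51813.54 + 95351·58311.89 + 84412·63322.65 = 4719090704.47 + 5193688494.56 + 2564913433 + 2661557922.72 + 5560097023.39 + 5345191531.8 = 26044539109.94.
Divide by N: 26044539109.94 / 401679 = 64839.1853... → 64839.19.

64839.19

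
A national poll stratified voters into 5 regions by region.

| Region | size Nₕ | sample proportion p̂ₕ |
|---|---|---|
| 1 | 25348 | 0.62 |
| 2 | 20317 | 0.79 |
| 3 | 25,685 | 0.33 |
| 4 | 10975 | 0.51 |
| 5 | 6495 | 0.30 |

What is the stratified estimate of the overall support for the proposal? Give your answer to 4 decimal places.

0.5380

N = 25348 + 20317 + 25685 + 10975 + 6495 = 88820.
Overall proportion = Σ (Nₕ/N)·p̂ₕ.
Σ Nₕp̂ₕ = 15715.76 + 16050.43 + 8476.05 + 5597.25 + 1948.5 = 47787.99.
47787.99 / 88820 = 0.538032... → 0.5380.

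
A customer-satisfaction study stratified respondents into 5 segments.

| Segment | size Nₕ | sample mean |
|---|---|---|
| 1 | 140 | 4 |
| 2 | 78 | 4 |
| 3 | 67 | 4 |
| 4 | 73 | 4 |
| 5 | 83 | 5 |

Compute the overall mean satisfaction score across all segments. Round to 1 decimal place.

4.2

x̄_st = (Σ Nₕx̄ₕ) / (Σ Nₕ) = (140·4 + 78·4 + 67·4 + 73·4 + 83·5) / 441
= 1847 / 441 = 4.188... → 4.2.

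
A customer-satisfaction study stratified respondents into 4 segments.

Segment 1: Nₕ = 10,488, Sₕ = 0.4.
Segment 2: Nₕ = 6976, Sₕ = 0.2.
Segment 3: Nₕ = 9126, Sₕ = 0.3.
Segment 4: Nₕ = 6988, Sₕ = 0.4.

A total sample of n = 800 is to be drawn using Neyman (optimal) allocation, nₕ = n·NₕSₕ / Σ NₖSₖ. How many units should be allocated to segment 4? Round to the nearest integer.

201

1: NₕSₕ = 10488·0.4 = 4195.2
2: NₕSₕ = 6976·0.2 = 1395.2
3: NₕSₕ = 9126·0.3 = 2737.8
4: NₕSₕ = 6988·0.4 = 2795.2
Σ NₕSₕ = 11123.4.
n_4 = 800·2795.2/11123.4 = 201.032... → 201.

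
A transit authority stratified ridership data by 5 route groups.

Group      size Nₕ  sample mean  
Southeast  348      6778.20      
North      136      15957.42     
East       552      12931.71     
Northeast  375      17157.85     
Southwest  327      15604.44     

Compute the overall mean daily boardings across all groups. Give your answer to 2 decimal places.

13351.08

N = 1738; weights Wₕ = Nₕ/N = (0.2002, 0.0783, 0.3176, 0.2158, 0.1881).
x̄_st = Σ Wₕ·x̄ₕ = 0.2002·6778.20 + 0.0783·15957.42 + 0.3176·12931.71 + 0.2158·17157.85 + 0.1881·15604.44 ≈ 13351.0773...
→ 13351.08.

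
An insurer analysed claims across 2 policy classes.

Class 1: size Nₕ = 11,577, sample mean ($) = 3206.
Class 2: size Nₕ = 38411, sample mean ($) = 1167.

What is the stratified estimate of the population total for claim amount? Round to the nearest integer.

81941499

Population total = Σ Nₕ·x̄ₕ (each stratum's size times its mean).
11577·3206 + 38411·1167 = 37115862 + 44825637 = 81941499.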